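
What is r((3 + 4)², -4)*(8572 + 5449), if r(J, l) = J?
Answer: 687029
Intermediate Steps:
r((3 + 4)², -4)*(8572 + 5449) = (3 + 4)²*(8572 + 5449) = 7²*14021 = 49*14021 = 687029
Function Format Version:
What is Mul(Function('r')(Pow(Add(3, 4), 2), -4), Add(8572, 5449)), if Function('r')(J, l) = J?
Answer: 687029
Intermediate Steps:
Mul(Function('r')(Pow(Add(3, 4), 2), -4), Add(8572, 5449)) = Mul(Pow(Add(3, 4), 2), Add(8572, 5449)) = Mul(Pow(7, 2), 14021) = Mul(49, 14021) = 687029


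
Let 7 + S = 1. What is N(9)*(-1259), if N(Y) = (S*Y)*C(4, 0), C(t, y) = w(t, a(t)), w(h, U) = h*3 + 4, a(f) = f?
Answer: 1087776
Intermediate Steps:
S = -6 (S = -7 + 1 = -6)
w(h, U) = 4 + 3*h (w(h, U) = 3*h + 4 = 4 + 3*h)
C(t, y) = 4 + 3*t
N(Y) = -96*Y (N(Y) = (-6*Y)*(4 + 3*4) = (-6*Y)*(4 + 12) = -6*Y*16 = -96*Y)
N(9)*(-1259) = -96*9*(-1259) = -864*(-1259) = 1087776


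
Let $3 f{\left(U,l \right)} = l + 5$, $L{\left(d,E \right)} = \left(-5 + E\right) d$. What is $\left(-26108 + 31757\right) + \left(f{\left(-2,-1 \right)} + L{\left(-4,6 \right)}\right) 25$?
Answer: $\frac{16747}{3} \approx 5582.3$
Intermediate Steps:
$L{\left(d,E \right)} = d \left(-5 + E\right)$
$f{\left(U,l \right)} = \frac{5}{3} + \frac{l}{3}$ ($f{\left(U,l \right)} = \frac{l + 5}{3} = \frac{5 + l}{3} = \frac{5}{3} + \frac{l}{3}$)
$\left(-26108 + 31757\right) + \left(f{\left(-2,-1 \right)} + L{\left(-4,6 \right)}\right) 25 = \left(-26108 + 31757\right) + \left(\left(\frac{5}{3} + \frac{1}{3} \left(-1\right)\right) - 4 \left(-5 + 6\right)\right) 25 = 5649 + \left(\left(\frac{5}{3} - \frac{1}{3}\right) - 4\right) 25 = 5649 + \left(\frac{4}{3} - 4\right) 25 = 5649 - \frac{200}{3} = \frac{16747}{3}$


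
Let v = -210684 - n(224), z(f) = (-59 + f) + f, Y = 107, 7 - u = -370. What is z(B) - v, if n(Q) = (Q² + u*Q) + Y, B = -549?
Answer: 344258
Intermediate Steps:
u = 377 (u = 7 - 1*(-370) = 7 + 370 = 377)
n(Q) = 107 + Q² + 377*Q (n(Q) = (Q² + 377*Q) + 107 = 107 + Q² + 377*Q)
z(f) = -59 + 2*f
v = -345415 (v = -210684 - (107 + 224² + 377*224) = -210684 - (107 + 50176 + 84448) = -210684 - 1*134731 = -210684 - 134731 = -345415)
z(B) - v = (-59 + 2*(-549)) - 1*(-345415) = (-59 - 1098) + 345415 = -1157 + 345415 = 344258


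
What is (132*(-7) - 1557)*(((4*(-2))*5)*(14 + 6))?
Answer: 1984800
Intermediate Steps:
(132*(-7) - 1557)*(((4*(-2))*5)*(14 + 6)) = (-924 - 1557)*(-8*5*20) = -(-99240)*20 = -2481*(-800) = 1984800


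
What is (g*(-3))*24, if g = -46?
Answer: 3312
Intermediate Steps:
(g*(-3))*24 = -46*(-3)*24 = 138*24 = 3312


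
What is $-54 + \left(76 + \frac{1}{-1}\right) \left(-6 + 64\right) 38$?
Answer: $165246$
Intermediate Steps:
$-54 + \left(76 + \frac{1}{-1}\right) \left(-6 + 64\right) 38 = -54 + \left(76 - 1\right) 58 \cdot 38 = -54 + 75 \cdot 58 \cdot 38 = -54 + 4350 \cdot 38 = -54 + 165300 = 165246$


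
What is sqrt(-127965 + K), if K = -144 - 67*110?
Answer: I*sqrt(135479) ≈ 368.07*I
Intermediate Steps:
K = -7514 (K = -144 - 7370 = -7514)
sqrt(-127965 + K) = sqrt(-127965 - 7514) = sqrt(-135479) = I*sqrt(135479)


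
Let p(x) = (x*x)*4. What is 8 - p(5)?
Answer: -92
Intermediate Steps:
p(x) = 4*x**2 (p(x) = x**2*4 = 4*x**2)
8 - p(5) = 8 - 4*5**2 = 8 - 4*25 = 8 - 1*100 = 8 - 100 = -92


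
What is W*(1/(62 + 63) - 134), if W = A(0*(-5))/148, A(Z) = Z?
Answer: 0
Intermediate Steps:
W = 0 (W = (0*(-5))/148 = 0*(1/148) = 0)
W*(1/(62 + 63) - 134) = 0*(1/(62 + 63) - 134) = 0*(1/125 - 134) = 0*(-16749/125) = 0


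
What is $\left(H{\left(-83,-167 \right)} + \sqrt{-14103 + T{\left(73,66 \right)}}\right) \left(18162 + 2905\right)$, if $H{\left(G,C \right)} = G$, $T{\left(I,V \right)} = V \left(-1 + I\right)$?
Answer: $-1748561 + 63201 i \sqrt{1039} \approx -1.7486 \cdot 10^{6} + 2.0372 \cdot 10^{6} i$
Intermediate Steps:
$\left(H{\left(-83,-167 \right)} + \sqrt{-14103 + T{\left(73,66 \right)}}\right) \left(18162 + 2905\right) = \left(-83 + \sqrt{-14103 + 66 \left(-1 + 73\right)}\right) \left(18162 + 2905\right) = \left(-83 + \sqrt{-14103 + 66 \cdot 72}\right) 21067 = \left(-83 + \sqrt{-14103 + 4752}\right) 21067 = \left(-83 + \sqrt{-9351}\right) 21067 = \left(-83 + 3 i \sqrt{1039}\right) 21067 = -1748561 + 63201 i \sqrt{1039}$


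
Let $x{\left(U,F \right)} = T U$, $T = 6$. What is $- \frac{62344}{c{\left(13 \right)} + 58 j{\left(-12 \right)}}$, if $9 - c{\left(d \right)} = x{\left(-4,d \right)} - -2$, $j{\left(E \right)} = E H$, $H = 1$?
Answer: $\frac{62344}{665} \approx 93.75$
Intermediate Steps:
$j{\left(E \right)} = E$ ($j{\left(E \right)} = E 1 = E$)
$x{\left(U,F \right)} = 6 U$
$c{\left(d \right)} = 31$ ($c{\left(d \right)} = 9 - \left(6 \left(-4\right) - -2\right) = 9 - \left(-24 + 2\right) = 9 - -22 = 9 + 22 = 31$)
$- \frac{62344}{c{\left(13 \right)} + 58 j{\left(-12 \right)}} = - \frac{62344}{31 + 58 \left(-12\right)} = - \frac{62344}{31 - 696} = - \frac{62344}{-665} = \left(-62344\right) \left(- \frac{1}{665}\right) = \frac{62344}{665}$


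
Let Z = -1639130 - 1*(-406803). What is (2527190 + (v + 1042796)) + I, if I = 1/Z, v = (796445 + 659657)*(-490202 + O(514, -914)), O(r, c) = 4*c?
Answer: -886171338509810311/1232327 ≈ -7.1910e+11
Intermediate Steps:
Z = -1232327 (Z = -1639130 + 406803 = -1232327)
v = -719107621516 (v = (796445 + 659657)*(-490202 + 4*(-914)) = 1456102*(-490202 - 3656) = 1456102*(-493858) = -719107621516)
I = -1/1232327 (I = 1/(-1232327) = -1/1232327 ≈ -8.1147e-7)
(2527190 + (v + 1042796)) + I = (2527190 + (-719107621516 + 1042796)) - 1/1232327 = (2527190 - 719106578720) - 1/1232327 = -719104051530 - 1/1232327 = -886171338509810311/1232327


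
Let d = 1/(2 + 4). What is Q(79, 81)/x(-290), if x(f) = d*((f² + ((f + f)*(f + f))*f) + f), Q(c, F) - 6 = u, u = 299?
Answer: -61/3249073 ≈ -1.8775e-5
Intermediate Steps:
Q(c, F) = 305 (Q(c, F) = 6 + 299 = 305)
d = ⅙ (d = 1/6 = ⅙ ≈ 0.16667)
x(f) = f/6 + f²/6 + 2*f³/3 (x(f) = ((f² + ((f + f)*(f + f))*f) + f)/6 = ((f² + ((2*f)*(2*f))*f) + f)/6 = ((f² + (4*f²)*f) + f)/6 = ((f² + 4*f³) + f)/6 = (f + f² + 4*f³)/6 = f/6 + f²/6 + 2*f³/3)
Q(79, 81)/x(-290) = 305/(((⅙)*(-290)*(1 - 290 + 4*(-290)²))) = 305/(((⅙)*(-290)*(1 - 290 + 4*84100))) = 305/(((⅙)*(-290)*(1 - 290 + 336400))) = 305/(((⅙)*(-290)*336111)) = 305/(-16245365) = 305*(-1/16245365) = -61/3249073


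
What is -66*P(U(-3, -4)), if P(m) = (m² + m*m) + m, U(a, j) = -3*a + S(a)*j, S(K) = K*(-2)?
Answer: -28710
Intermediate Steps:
S(K) = -2*K
U(a, j) = -3*a - 2*a*j (U(a, j) = -3*a + (-2*a)*j = -3*a - 2*a*j)
P(m) = m + 2*m² (P(m) = (m² + m²) + m = 2*m² + m = m + 2*m²)
-66*P(U(-3, -4)) = -66*(-3*(-3 - 2*(-4)))*(1 + 2*(-3*(-3 - 2*(-4)))) = -66*(-3*(-3 + 8))*(1 + 2*(-3*(-3 + 8))) = -66*(-3*5)*(1 + 2*(-3*5)) = -(-990)*(1 + 2*(-15)) = -(-990)*(1 - 30) = -(-990)*(-29) = -66*435 = -28710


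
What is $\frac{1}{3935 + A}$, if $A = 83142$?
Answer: $\frac{1}{87077} \approx 1.1484 \cdot 10^{-5}$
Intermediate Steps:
$\frac{1}{3935 + A} = \frac{1}{3935 + 83142} = \frac{1}{87077}$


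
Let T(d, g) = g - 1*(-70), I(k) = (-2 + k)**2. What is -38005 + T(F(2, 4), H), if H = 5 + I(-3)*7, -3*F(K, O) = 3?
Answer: -37755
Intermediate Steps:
F(K, O) = -1 (F(K, O) = -1/3*3 = -1)
H = 180 (H = 5 + (-2 - 3)**2*7 = 5 + (-5)**2*7 = 5 + 25*7 = 5 + 175 = 180)
T(d, g) = 70 + g (T(d, g) = g + 70 = 70 + g)
-38005 + T(F(2, 4), H) = -38005 + (70 + 180) = -38005 + 250 = -37755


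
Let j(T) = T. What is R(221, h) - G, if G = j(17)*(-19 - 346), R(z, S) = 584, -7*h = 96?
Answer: 6789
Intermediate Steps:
h = -96/7 (h = -1/7*96 = -96/7 ≈ -13.714)
G = -6205 (G = 17*(-19 - 346) = 17*(-365) = -6205)
R(221, h) - G = 584 - 1*(-6205) = 584 + 6205 = 6789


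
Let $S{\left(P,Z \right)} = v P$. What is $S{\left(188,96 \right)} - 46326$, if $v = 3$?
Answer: $-45762$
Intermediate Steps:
$S{\left(P,Z \right)} = 3 P$
$S{\left(188,96 \right)} - 46326 = 3 \cdot 188 - 46326 = 564 - 46326 = -45762$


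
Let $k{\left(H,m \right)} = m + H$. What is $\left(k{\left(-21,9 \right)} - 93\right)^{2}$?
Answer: $11025$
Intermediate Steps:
$k{\left(H,m \right)} = H + m$
$\left(k{\left(-21,9 \right)} - 93\right)^{2} = \left(\left(-21 + 9\right) - 93\right)^{2} = \left(-12 - 93\right)^{2} = \left(-105\right)^{2} = 11025$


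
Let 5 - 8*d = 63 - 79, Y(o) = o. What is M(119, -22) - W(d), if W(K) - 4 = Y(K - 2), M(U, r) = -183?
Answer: -1501/8 ≈ -187.63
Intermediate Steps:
d = 21/8 (d = 5/8 - (63 - 79)/8 = 5/8 - ⅛*(-16) = 5/8 + 2 = 21/8 ≈ 2.6250)
W(K) = 2 + K (W(K) = 4 + (K - 2) = 4 + (-2 + K) = 2 + K)
M(119, -22) - W(d) = -183 - (2 + 21/8) = -183 - 1*37/8 = -183 - 37/8 = -1501/8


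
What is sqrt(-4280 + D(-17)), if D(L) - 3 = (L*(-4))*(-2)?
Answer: I*sqrt(4413) ≈ 66.43*I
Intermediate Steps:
D(L) = 3 + 8*L (D(L) = 3 + (L*(-4))*(-2) = 3 - 4*L*(-2) = 3 + 8*L)
sqrt(-4280 + D(-17)) = sqrt(-4280 + (3 + 8*(-17))) = sqrt(-4280 + (3 - 136)) = sqrt(-4280 - 133) = sqrt(-4413) = I*sqrt(4413)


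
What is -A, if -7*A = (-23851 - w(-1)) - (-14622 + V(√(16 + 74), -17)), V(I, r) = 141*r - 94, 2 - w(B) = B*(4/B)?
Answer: -6736/7 ≈ -962.29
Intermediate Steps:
w(B) = -2 (w(B) = 2 - B*4/B = 2 - 1*4 = 2 - 4 = -2)
V(I, r) = -94 + 141*r
A = 6736/7 (A = -((-23851 - 1*(-2)) - (-14622 + (-94 + 141*(-17))))/7 = -((-23851 + 2) - (-14622 + (-94 - 2397)))/7 = -(-23849 - (-14622 - 2491))/7 = -(-23849 - 1*(-17113))/7 = -(-23849 + 17113)/7 = -⅐*(-6736) = 6736/7 ≈ 962.29)
-A = -1*6736/7 = -6736/7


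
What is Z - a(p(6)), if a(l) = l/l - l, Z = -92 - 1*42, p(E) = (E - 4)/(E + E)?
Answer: -809/6 ≈ -134.83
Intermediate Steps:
p(E) = (-4 + E)/(2*E) (p(E) = (-4 + E)/((2*E)) = (-4 + E)*(1/(2*E)) = (-4 + E)/(2*E))
Z = -134 (Z = -92 - 42 = -134)
a(l) = 1 - l
Z - a(p(6)) = -134 - (1 - (-4 + 6)/(2*6)) = -134 - (1 - 2/(2*6)) = -134 - (1 - 1*⅙) = -134 - (1 - ⅙) = -134 - 1*⅚ = -134 - ⅚ = -809/6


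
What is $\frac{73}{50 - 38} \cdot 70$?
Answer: $\frac{2555}{6} \approx 425.83$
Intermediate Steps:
$\frac{73}{50 - 38} \cdot 70 = \frac{73}{12} \cdot 70 = \frac{2555}{6}$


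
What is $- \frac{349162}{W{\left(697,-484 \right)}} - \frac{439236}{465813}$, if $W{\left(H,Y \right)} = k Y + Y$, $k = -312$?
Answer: $- \frac{1155352315}{354121394} \approx -3.2626$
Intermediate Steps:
$W{\left(H,Y \right)} = - 311 Y$ ($W{\left(H,Y \right)} = - 312 Y + Y = - 311 Y$)
$- \frac{349162}{W{\left(697,-484 \right)}} - \frac{439236}{465813} = - \frac{349162}{\left(-311\right) \left(-484\right)} - \frac{439236}{465813} = - \frac{349162}{150524} - \frac{48804}{51757} = \left(-349162\right) \frac{1}{150524} - \frac{48804}{51757} = - \frac{15871}{6842} - \frac{48804}{51757} = - \frac{1155352315}{354121394}$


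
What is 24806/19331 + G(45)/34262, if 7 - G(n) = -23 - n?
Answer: 851352997/662318722 ≈ 1.2854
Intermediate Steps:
G(n) = 30 + n (G(n) = 7 - (-23 - n) = 7 + (23 + n) = 30 + n)
24806/19331 + G(45)/34262 = 24806/19331 + (30 + 45)/34262 = 24806*(1/19331) + 75*(1/34262) = 24806/19331 + 75/34262 = 851352997/662318722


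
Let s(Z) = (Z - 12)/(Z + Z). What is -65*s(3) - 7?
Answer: 181/2 ≈ 90.500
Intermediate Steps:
s(Z) = (-12 + Z)/(2*Z) (s(Z) = (-12 + Z)/((2*Z)) = (-12 + Z)*(1/(2*Z)) = (-12 + Z)/(2*Z))
-65*s(3) - 7 = -65*(-12 + 3)/(2*3) - 7 = -65*(-9)/(2*3) - 7 = -65*(-3/2) - 7 = 195/2 - 7 = 181/2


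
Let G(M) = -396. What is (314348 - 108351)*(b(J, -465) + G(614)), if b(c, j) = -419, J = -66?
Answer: -167887555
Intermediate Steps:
(314348 - 108351)*(b(J, -465) + G(614)) = (314348 - 108351)*(-419 - 396) = 205997*(-815) = -167887555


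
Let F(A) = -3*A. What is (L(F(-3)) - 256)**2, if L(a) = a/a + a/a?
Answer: 64516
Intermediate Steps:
L(a) = 2 (L(a) = 1 + 1 = 2)
(L(F(-3)) - 256)**2 = (2 - 256)**2 = (-254)**2 = 64516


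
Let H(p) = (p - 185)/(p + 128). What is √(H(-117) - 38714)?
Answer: 2*I*√1171929/11 ≈ 196.83*I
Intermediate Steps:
H(p) = (-185 + p)/(128 + p)
√(H(-117) - 38714) = √((-185 - 117)/(128 - 117) - 38714) = √(-302/11 - 38714) = √(-426156/11) = 2*I*√1171929/11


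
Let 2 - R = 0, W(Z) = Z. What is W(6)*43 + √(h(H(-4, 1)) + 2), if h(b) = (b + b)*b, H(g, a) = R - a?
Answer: 260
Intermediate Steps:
R = 2 (R = 2 - 1*0 = 2 + 0 = 2)
H(g, a) = 2 - a
h(b) = 2*b² (h(b) = (2*b)*b = 2*b²)
W(6)*43 + √(h(H(-4, 1)) + 2) = 6*43 + √(2*(2 - 1*1)² + 2) = 258 + √(2*(2 - 1)² + 2) = 258 + √(2*1² + 2) = 258 + √(2*1 + 2) = 258 + √(2 + 2) = 258 + √4 = 258 + 2 = 260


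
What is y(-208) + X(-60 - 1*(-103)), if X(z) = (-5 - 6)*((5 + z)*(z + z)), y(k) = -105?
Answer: -45513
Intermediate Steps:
X(z) = -22*z*(5 + z) (X(z) = -11*(5 + z)*2*z = -22*z*(5 + z))
y(-208) + X(-60 - 1*(-103)) = -105 - 22*(-60 - 1*(-103))*(5 + (-60 - 1*(-103))) = -105 - 22*(-60 + 103)*(5 + (-60 + 103)) = -105 - 22*43*(5 + 43) = -105 - 22*43*48 = -105 - 45408 = -45513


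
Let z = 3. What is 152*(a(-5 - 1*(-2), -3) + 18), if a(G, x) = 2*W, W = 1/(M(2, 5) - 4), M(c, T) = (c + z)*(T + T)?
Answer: 63080/23 ≈ 2742.6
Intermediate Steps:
M(c, T) = 2*T*(3 + c) (M(c, T) = (c + 3)*(T + T) = (3 + c)*(2*T) = 2*T*(3 + c))
W = 1/46 (W = 1/(2*5*(3 + 2) - 4) = 1/(2*5*5 - 4) = 1/(50 - 4) = 1/46 ≈ 0.021739)
a(G, x) = 1/23 (a(G, x) = 2*(1/46) = 1/23)
152*(a(-5 - 1*(-2), -3) + 18) = 152*(1/23 + 18) = 152*(415/23) = 63080/23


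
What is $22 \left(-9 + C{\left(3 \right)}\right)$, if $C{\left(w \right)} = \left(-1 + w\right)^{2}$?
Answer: $-110$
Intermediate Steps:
$22 \left(-9 + C{\left(3 \right)}\right) = 22 \left(-9 + \left(-1 + 3\right)^{2}\right) = 22 \left(-9 + 2^{2}\right) = 22 \left(-9 + 4\right) = 22 \left(-5\right) = -110$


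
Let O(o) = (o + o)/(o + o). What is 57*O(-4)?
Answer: 57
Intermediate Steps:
O(o) = 1 (O(o) = (2*o)/((2*o)) = (2*o)*(1/(2*o)) = 1)
57*O(-4) = 57*1 = 57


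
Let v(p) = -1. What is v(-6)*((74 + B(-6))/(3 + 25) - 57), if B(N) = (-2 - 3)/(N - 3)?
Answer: 13693/252 ≈ 54.337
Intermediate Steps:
B(N) = -5/(-3 + N)
v(-6)*((74 + B(-6))/(3 + 25) - 57) = -((74 - 5/(-3 - 6))/(3 + 25) - 57) = -((74 - 5/(-9))/28 - 57) = -((74 - 5*(-⅑))*(1/28) - 57) = -((74 + 5/9)*(1/28) - 57) = -((671/9)*(1/28) - 57) = -(671/252 - 57) = -1*(-13693/252) = 13693/252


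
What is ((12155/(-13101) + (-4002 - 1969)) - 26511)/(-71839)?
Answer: 38687167/85560249 ≈ 0.45216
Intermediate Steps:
((12155/(-13101) + (-4002 - 1969)) - 26511)/(-71839) = ((12155*(-1/13101) - 5971) - 26511)*(-1/71839) = ((-1105/1191 - 5971) - 26511)*(-1/71839) = (-7112566/1191 - 26511)*(-1/71839) = -38687167/1191*(-1/71839) = 38687167/85560249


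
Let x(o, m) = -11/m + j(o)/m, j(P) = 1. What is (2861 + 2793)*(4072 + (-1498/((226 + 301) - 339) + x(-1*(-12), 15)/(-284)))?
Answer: 230033255738/10011 ≈ 2.2978e+7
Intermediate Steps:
x(o, m) = -10/m (x(o, m) = -11/m + 1/m = -10/m)
(2861 + 2793)*(4072 + (-1498/((226 + 301) - 339) + x(-1*(-12), 15)/(-284))) = (2861 + 2793)*(4072 + (-1498/((226 + 301) - 339) - 10/15/(-284))) = 5654*(4072 + (-1498/(527 - 339) - 10*1/15*(-1/284))) = 5654*(4072 + (-1498/188 - ⅔*(-1/284))) = 5654*(4072 + (-1498*1/188 + 1/426)) = 5654*(4072 + (-749/94 + 1/426)) = 5654*(4072 - 79745/10011) = 5654*(40685047/10011) = 230033255738/10011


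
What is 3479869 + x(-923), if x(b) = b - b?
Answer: 3479869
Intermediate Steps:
x(b) = 0
3479869 + x(-923) = 3479869 + 0 = 3479869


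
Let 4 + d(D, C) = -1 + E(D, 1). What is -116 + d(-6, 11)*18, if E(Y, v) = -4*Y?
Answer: 226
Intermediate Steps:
d(D, C) = -5 - 4*D (d(D, C) = -4 + (-1 - 4*D) = -5 - 4*D)
-116 + d(-6, 11)*18 = -116 + (-5 - 4*(-6))*18 = -116 + (-5 + 24)*18 = -116 + 19*18 = -116 + 342 = 226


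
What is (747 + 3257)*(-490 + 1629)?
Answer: 4560556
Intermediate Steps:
(747 + 3257)*(-490 + 1629) = 4004*1139 = 4560556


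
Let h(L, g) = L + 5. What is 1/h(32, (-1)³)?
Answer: 1/37 ≈ 0.027027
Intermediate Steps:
h(L, g) = 5 + L
1/h(32, (-1)³) = 1/(5 + 32) = 1/37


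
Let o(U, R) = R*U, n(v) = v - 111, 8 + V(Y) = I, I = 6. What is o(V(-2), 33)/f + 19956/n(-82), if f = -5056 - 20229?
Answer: -504574722/4880005 ≈ -103.40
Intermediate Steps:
V(Y) = -2 (V(Y) = -8 + 6 = -2)
f = -25285
n(v) = -111 + v
o(V(-2), 33)/f + 19956/n(-82) = (33*(-2))/(-25285) + 19956/(-111 - 82) = -66*(-1/25285) + 19956/(-193) = 66/25285 + 19956*(-1/193) = 66/25285 - 19956/193 = -504574722/4880005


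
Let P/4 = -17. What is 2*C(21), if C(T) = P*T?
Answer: -2856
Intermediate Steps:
P = -68 (P = 4*(-17) = -68)
C(T) = -68*T
2*C(21) = 2*(-68*21) = 2*(-1428) = -2856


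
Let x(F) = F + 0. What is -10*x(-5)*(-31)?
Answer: -1550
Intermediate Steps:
x(F) = F
-10*x(-5)*(-31) = -10*(-5)*(-31) = 50*(-31) = -1550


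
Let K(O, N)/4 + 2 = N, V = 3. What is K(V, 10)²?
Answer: 1024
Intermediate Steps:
K(O, N) = -8 + 4*N
K(V, 10)² = (-8 + 4*10)² = (-8 + 40)² = 32² = 1024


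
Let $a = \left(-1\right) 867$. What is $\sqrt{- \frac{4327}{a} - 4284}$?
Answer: $\frac{i \sqrt{11129703}}{51} \approx 65.414 i$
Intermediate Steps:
$a = -867$
$\sqrt{- \frac{4327}{a} - 4284} = \sqrt{- \frac{4327}{-867} - 4284} = \sqrt{\left(-4327\right) \left(- \frac{1}{867}\right) - 4284} = \sqrt{\frac{4327}{867} - 4284} = \sqrt{- \frac{3709901}{867}} = \frac{i \sqrt{11129703}}{51}$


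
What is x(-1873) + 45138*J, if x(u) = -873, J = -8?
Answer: -361977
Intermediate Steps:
x(-1873) + 45138*J = -873 + 45138*(-8) = -873 - 361104 = -361977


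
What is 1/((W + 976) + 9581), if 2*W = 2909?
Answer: 2/24023 ≈ 8.3253e-5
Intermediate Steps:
W = 2909/2 (W = (½)*2909 = 2909/2 ≈ 1454.5)
1/((W + 976) + 9581) = 1/((2909/2 + 976) + 9581) = 1/(4861/2 + 9581) = 1/(24023/2) = 2/24023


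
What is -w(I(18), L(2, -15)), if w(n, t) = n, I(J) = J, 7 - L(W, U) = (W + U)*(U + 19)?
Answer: -18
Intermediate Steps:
L(W, U) = 7 - (19 + U)*(U + W) (L(W, U) = 7 - (W + U)*(U + 19) = 7 - (U + W)*(19 + U) = 7 - (19 + U)*(U + W))
-w(I(18), L(2, -15)) = -1*18 = -18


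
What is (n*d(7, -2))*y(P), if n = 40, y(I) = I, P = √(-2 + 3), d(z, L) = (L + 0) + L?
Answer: -160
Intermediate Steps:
d(z, L) = 2*L (d(z, L) = L + L = 2*L)
P = 1 (P = √1 = 1)
(n*d(7, -2))*y(P) = (40*(2*(-2)))*1 = (40*(-4))*1 = -160*1 = -160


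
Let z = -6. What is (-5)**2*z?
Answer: -150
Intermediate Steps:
(-5)**2*z = (-5)**2*(-6) = 25*(-6) = -150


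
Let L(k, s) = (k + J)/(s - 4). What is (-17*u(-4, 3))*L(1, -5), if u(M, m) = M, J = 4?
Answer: -340/9 ≈ -37.778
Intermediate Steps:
L(k, s) = (4 + k)/(-4 + s) (L(k, s) = (k + 4)/(s - 4) = (4 + k)/(-4 + s))
(-17*u(-4, 3))*L(1, -5) = (-17*(-4))*((4 + 1)/(-4 - 5)) = 68*(5/(-9)) = 68*(-1/9*5) = 68*(-5/9) = -340/9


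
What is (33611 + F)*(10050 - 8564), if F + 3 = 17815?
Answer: 76414578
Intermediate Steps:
F = 17812 (F = -3 + 17815 = 17812)
(33611 + F)*(10050 - 8564) = (33611 + 17812)*(10050 - 8564) = 51423*1486 = 76414578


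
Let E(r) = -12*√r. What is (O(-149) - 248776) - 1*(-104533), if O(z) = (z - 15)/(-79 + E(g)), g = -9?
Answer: -1087146535/7537 - 5904*I/7537 ≈ -1.4424e+5 - 0.78334*I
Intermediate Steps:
O(z) = (-79 + 36*I)*(-15 + z)/7537 (O(z) = (z - 15)/(-79 - 36*I) = (-15 + z)/(-79 - 36*I) = (-15 + z)*((-79 + 36*I)/7537) = (-79 + 36*I)*(-15 + z)/7537)
(O(-149) - 248776) - 1*(-104533) = ((15 - 1*(-149))*(79 - 36*I)/7537 - 248776) - 1*(-104533) = ((15 + 149)*(79 - 36*I)/7537 - 248776) + 104533 = ((1/7537)*164*(79 - 36*I) - 248776) + 104533 = ((12956/7537 - 5904*I/7537) - 248776) + 104533 = (-1875011756/7537 - 5904*I/7537) + 104533 = -1087146535/7537 - 5904*I/7537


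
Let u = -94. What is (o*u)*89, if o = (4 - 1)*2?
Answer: -50196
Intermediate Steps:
o = 6 (o = 3*2 = 6)
(o*u)*89 = (6*(-94))*89 = -564*89 = -50196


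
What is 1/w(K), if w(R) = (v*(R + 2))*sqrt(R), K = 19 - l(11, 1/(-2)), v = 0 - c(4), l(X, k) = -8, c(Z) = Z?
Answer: -sqrt(3)/1044 ≈ -0.0016591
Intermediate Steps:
v = -4 (v = 0 - 1*4 = 0 - 4 = -4)
K = 27 (K = 19 - 1*(-8) = 19 + 8 = 27)
w(R) = sqrt(R)*(-8 - 4*R) (w(R) = (-4*(R + 2))*sqrt(R) = (-4*(2 + R))*sqrt(R) = (-8 - 4*R)*sqrt(R) = sqrt(R)*(-8 - 4*R))
1/w(K) = 1/(4*sqrt(27)*(-2 - 1*27)) = 1/(4*(3*sqrt(3))*(-2 - 27)) = 1/(4*(3*sqrt(3))*(-29)) = 1/(-348*sqrt(3)) = -sqrt(3)/1044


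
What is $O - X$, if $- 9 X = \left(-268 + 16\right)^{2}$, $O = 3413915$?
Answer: $3420971$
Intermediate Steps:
$X = -7056$ ($X = - \frac{\left(-268 + 16\right)^{2}}{9} = - \frac{\left(-252\right)^{2}}{9} = \left(- \frac{1}{9}\right) 63504 = -7056$)
$O - X = 3413915 - -7056 = 3413915 + 7056 = 3420971$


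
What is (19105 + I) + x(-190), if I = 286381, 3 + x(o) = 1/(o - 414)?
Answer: 184511731/604 ≈ 3.0548e+5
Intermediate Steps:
x(o) = -3 + 1/(-414 + o) (x(o) = -3 + 1/(o - 414) = -3 + 1/(-414 + o))
(19105 + I) + x(-190) = (19105 + 286381) + (1243 - 3*(-190))/(-414 - 190) = 305486 + (1243 + 570)/(-604) = 305486 - 1/604*1813 = 305486 - 1813/604 = 184511731/604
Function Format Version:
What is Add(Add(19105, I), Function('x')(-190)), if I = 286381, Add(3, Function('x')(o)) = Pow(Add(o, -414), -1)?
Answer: Rational(184511731, 604) ≈ 3.0548e+5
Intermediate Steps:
Function('x')(o) = Add(-3, Pow(Add(-414, o), -1)) (Function('x')(o) = Add(-3, Pow(Add(o, -414), -1)) = Add(-3, Pow(Add(-414, o), -1)))
Add(Add(19105, I), Function('x')(-190)) = Add(Add(19105, 286381), Mul(Pow(Add(-414, -190), -1), Add(1243, Mul(-3, -190)))) = Add(305486, Mul(Pow(-604, -1), Add(1243, 570))) = Add(305486, Mul(Rational(-1, 604), 1813)) = Add(305486, Rational(-1813, 604)) = Rational(184511731, 604)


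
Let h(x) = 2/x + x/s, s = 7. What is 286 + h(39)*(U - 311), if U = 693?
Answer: 664448/273 ≈ 2433.9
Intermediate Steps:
h(x) = 2/x + x/7
286 + h(39)*(U - 311) = 286 + (2/39 + (1/7)*39)*(693 - 311) = 286 + (2*(1/39) + 39/7)*382 = 286 + (2/39 + 39/7)*382 = 286 + (1535/273)*382 = 286 + 586370/273 = 664448/273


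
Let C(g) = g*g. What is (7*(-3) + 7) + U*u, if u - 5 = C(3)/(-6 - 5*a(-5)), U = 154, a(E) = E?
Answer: 15750/19 ≈ 828.95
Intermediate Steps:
C(g) = g**2
u = 104/19 (u = 5 + 3**2/(-6 - 5*(-5)) = 5 + 9/(-6 + 25) = 5 + 9/19 = 104/19 ≈ 5.4737)
(7*(-3) + 7) + U*u = (7*(-3) + 7) + 154*(104/19) = (-21 + 7) + 16016/19 = -14 + 16016/19 = 15750/19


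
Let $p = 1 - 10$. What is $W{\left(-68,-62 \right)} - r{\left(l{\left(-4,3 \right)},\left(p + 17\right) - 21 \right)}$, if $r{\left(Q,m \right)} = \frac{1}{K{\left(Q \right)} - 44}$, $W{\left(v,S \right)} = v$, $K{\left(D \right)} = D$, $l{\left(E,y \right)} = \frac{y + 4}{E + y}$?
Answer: $- \frac{3467}{51} \approx -67.98$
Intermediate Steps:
$l{\left(E,y \right)} = \frac{4 + y}{E + y}$
$p = -9$ ($p = 1 - 10 = -9$)
$r{\left(Q,m \right)} = \frac{1}{-44 + Q}$ ($r{\left(Q,m \right)} = \frac{1}{Q - 44} = \frac{1}{-44 + Q}$)
$W{\left(-68,-62 \right)} - r{\left(l{\left(-4,3 \right)},\left(p + 17\right) - 21 \right)} = -68 - \frac{1}{-44 + \frac{4 + 3}{-4 + 3}} = -68 - \frac{1}{-44 + \frac{1}{-1} \cdot 7} = -68 - \frac{1}{-44 - 7} = -68 - \frac{1}{-51} = -68 - - \frac{1}{51} = -68 + \frac{1}{51} = - \frac{3467}{51}$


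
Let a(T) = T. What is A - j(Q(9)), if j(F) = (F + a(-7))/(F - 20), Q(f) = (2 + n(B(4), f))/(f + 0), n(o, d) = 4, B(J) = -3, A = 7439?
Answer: 431443/58 ≈ 7438.7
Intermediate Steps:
Q(f) = 6/f (Q(f) = (2 + 4)/(f + 0) = 6/f)
j(F) = (-7 + F)/(-20 + F) (j(F) = (F - 7)/(F - 20) = (-7 + F)/(-20 + F))
A - j(Q(9)) = 7439 - (-7 + 6/9)/(-20 + 6/9) = 7439 - (-7 + 6*(⅑))/(-20 + 6*(⅑)) = 7439 - (-7 + ⅔)/(-20 + ⅔) = 7439 - (-19)/((-58/3)*3) = 7439 - (-3)*(-19)/(58*3) = 7439 - 1*19/58 = 7439 - 19/58 = 431443/58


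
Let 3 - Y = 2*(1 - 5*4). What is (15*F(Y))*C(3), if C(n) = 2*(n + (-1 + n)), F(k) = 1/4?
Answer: 75/2 ≈ 37.500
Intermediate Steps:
Y = 41 (Y = 3 - 2*(1 - 5*4) = 3 - 2*(1 - 20) = 3 - 2*(-19) = 3 - 1*(-38) = 3 + 38 = 41)
F(k) = ¼ (F(k) = 1*(¼) = ¼)
C(n) = -2 + 4*n (C(n) = 2*(-1 + 2*n) = -2 + 4*n)
(15*F(Y))*C(3) = (15*(¼))*(-2 + 4*3) = 15*(-2 + 12)/4 = (15/4)*10 = 75/2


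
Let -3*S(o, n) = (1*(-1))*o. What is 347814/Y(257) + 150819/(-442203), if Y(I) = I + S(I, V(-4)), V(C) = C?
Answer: 76876356799/75764114 ≈ 1014.7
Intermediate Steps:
S(o, n) = o/3 (S(o, n) = -1*(-1)*o/3 = -(-1)*o/3 = o/3)
Y(I) = 4*I/3 (Y(I) = I + I/3 = 4*I/3)
347814/Y(257) + 150819/(-442203) = 347814/(((4/3)*257)) + 150819/(-442203) = 347814/(1028/3) + 150819*(-1/442203) = 347814*(3/1028) - 50273/147401 = 521721/514 - 50273/147401 = 76876356799/75764114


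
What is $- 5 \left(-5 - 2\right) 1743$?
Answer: $61005$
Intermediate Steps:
$- 5 \left(-5 - 2\right) 1743 = \left(-5\right) \left(-7\right) 1743 = 35 \cdot 1743 = 61005$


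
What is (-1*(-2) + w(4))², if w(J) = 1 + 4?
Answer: 49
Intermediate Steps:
w(J) = 5
(-1*(-2) + w(4))² = (-1*(-2) + 5)² = (2 + 5)² = 7² = 49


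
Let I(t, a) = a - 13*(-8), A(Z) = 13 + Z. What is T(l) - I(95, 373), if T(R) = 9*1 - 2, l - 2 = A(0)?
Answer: -470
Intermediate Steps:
l = 15 (l = 2 + (13 + 0) = 2 + 13 = 15)
T(R) = 7 (T(R) = 9 - 2 = 7)
I(t, a) = 104 + a (I(t, a) = a + 104 = 104 + a)
T(l) - I(95, 373) = 7 - (104 + 373) = 7 - 1*477 = 7 - 477 = -470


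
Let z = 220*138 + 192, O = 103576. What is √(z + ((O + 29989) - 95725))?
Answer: 2*√17098 ≈ 261.52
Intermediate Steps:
z = 30552 (z = 30360 + 192 = 30552)
√(z + ((O + 29989) - 95725)) = √(30552 + ((103576 + 29989) - 95725)) = √(30552 + (133565 - 95725)) = √(30552 + 37840) = √68392 = 2*√17098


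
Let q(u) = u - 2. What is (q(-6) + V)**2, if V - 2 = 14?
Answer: 64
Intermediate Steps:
V = 16 (V = 2 + 14 = 16)
q(u) = -2 + u
(q(-6) + V)**2 = ((-2 - 6) + 16)**2 = (-8 + 16)**2 = 8**2 = 64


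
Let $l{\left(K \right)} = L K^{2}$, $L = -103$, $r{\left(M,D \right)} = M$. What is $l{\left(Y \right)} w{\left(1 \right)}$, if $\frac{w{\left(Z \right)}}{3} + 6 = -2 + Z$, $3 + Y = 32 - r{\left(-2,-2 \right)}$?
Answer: $2078643$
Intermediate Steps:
$Y = 31$ ($Y = -3 + \left(32 - -2\right) = -3 + \left(32 + 2\right) = -3 + 34 = 31$)
$l{\left(K \right)} = - 103 K^{2}$
$w{\left(Z \right)} = -24 + 3 Z$ ($w{\left(Z \right)} = -18 + 3 \left(-2 + Z\right) = -18 + \left(-6 + 3 Z\right) = -24 + 3 Z$)
$l{\left(Y \right)} w{\left(1 \right)} = - 103 \cdot 31^{2} \left(-24 + 3 \cdot 1\right) = \left(-103\right) 961 \left(-24 + 3\right) = \left(-98983\right) \left(-21\right) = 2078643$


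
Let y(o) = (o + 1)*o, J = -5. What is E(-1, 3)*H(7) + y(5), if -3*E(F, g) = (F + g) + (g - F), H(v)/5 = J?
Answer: 80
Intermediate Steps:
y(o) = o*(1 + o) (y(o) = (1 + o)*o = o*(1 + o))
H(v) = -25 (H(v) = 5*(-5) = -25)
E(F, g) = -2*g/3 (E(F, g) = -((F + g) + (g - F))/3 = -2*g/3)
E(-1, 3)*H(7) + y(5) = -⅔*3*(-25) + 5*(1 + 5) = -2*(-25) + 5*6 = 50 + 30 = 80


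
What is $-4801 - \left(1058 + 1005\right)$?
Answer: $-6864$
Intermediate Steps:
$-4801 - \left(1058 + 1005\right) = -4801 - 2063 = -6864$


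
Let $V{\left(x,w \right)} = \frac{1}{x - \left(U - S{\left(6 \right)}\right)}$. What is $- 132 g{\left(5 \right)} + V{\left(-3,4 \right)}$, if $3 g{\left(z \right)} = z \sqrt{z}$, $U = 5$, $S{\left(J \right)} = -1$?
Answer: $- \frac{1}{9} - 220 \sqrt{5} \approx -492.05$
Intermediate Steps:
$g{\left(z \right)} = \frac{z^{\frac{3}{2}}}{3}$ ($g{\left(z \right)} = \frac{z \sqrt{z}}{3} = \frac{z^{\frac{3}{2}}}{3}$)
$V{\left(x,w \right)} = \frac{1}{-6 + x}$ ($V{\left(x,w \right)} = \frac{1}{x - 6} = \frac{1}{-6 + x}$)
$- 132 g{\left(5 \right)} + V{\left(-3,4 \right)} = - 132 \frac{5^{\frac{3}{2}}}{3} + \frac{1}{-6 - 3} = - 132 \frac{5 \sqrt{5}}{3} + \frac{1}{-9} = - 132 \frac{5 \sqrt{5}}{3} - \frac{1}{9} = - 220 \sqrt{5} - \frac{1}{9} = - \frac{1}{9} - 220 \sqrt{5}$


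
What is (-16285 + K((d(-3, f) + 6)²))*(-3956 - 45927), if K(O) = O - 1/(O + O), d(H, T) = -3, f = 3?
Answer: 14614172627/18 ≈ 8.1190e+8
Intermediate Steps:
K(O) = O - 1/(2*O)
(-16285 + K((d(-3, f) + 6)²))*(-3956 - 45927) = (-16285 + ((-3 + 6)² - 1/(2*(-3 + 6)²)))*(-3956 - 45927) = (-16285 + (3² - 1/(2*(3²))))*(-49883) = (-16285 + (9 - ½/9))*(-49883) = (-16285 + (9 - ½*⅑))*(-49883) = (-16285 + (9 - 1/18))*(-49883) = (-16285 + 161/18)*(-49883) = -292969/18*(-49883) = 14614172627/18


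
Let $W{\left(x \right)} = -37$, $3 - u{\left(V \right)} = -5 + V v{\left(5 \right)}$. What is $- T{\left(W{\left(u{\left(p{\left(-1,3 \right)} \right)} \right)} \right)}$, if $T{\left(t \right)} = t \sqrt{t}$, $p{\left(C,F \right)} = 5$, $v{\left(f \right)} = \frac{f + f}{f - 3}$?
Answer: $37 i \sqrt{37} \approx 225.06 i$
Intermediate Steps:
$v{\left(f \right)} = \frac{2 f}{-3 + f}$
$u{\left(V \right)} = 8 - 5 V$ ($u{\left(V \right)} = 3 - \left(-5 + V 2 \cdot 5 \frac{1}{-3 + 5}\right) = 3 - \left(-5 + V 2 \cdot 5 \cdot \frac{1}{2}\right) = 3 - \left(-5 + V 5\right) = 3 - \left(-5 + 5 V\right) = 8 - 5 V$)
$T{\left(t \right)} = t^{\frac{3}{2}}$
$- T{\left(W{\left(u{\left(p{\left(-1,3 \right)} \right)} \right)} \right)} = - \left(-37\right)^{\frac{3}{2}} = - \left(-37\right) i \sqrt{37} = 37 i \sqrt{37}$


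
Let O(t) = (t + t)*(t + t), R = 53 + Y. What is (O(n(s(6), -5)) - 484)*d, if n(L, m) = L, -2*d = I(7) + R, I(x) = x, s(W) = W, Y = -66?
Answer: -1020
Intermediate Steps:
R = -13 (R = 53 - 66 = -13)
d = 3 (d = -(7 - 13)/2 = -1/2*(-6) = 3)
O(t) = 4*t**2 (O(t) = (2*t)*(2*t) = 4*t**2)
(O(n(s(6), -5)) - 484)*d = (4*6**2 - 484)*3 = (4*36 - 484)*3 = (144 - 484)*3 = -340*3 = -1020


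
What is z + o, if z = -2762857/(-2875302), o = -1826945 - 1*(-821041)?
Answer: -2892275020151/2875302 ≈ -1.0059e+6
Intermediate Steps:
o = -1005904 (o = -1826945 + 821041 = -1005904)
z = 2762857/2875302 (z = -2762857*(-1/2875302) = 2762857/2875302 ≈ 0.96089)
z + o = 2762857/2875302 - 1005904 = -2892275020151/2875302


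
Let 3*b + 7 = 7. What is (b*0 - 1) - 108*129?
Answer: -13933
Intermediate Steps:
b = 0 (b = -7/3 + (⅓)*7 = -7/3 + 7/3 = 0)
(b*0 - 1) - 108*129 = (0*0 - 1) - 108*129 = (0 - 1) - 13932 = -1 - 13932 = -13933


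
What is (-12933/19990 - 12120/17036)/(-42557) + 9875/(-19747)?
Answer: -35776744711879541/71547187379785390 ≈ -0.50004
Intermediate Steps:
(-12933/19990 - 12120/17036)/(-42557) + 9875/(-19747) = (-12933*1/19990 - 12120*1/17036)*(-1/42557) + 9875*(-1/19747) = (-12933/19990 - 3030/4259)*(-1/42557) - 9875/19747 = -115651347/85137410*(-1/42557) - 9875/19747 = 115651347/3623192757370 - 9875/19747 = -35776744711879541/71547187379785390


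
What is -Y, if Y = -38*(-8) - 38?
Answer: -266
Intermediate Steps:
Y = 266 (Y = 304 - 38 = 266)
-Y = -1*266 = -266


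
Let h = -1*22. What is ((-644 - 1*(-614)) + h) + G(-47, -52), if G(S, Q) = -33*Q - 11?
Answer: 1653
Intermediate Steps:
G(S, Q) = -11 - 33*Q
h = -22
((-644 - 1*(-614)) + h) + G(-47, -52) = ((-644 - 1*(-614)) - 22) + (-11 - 33*(-52)) = ((-644 + 614) - 22) + (-11 + 1716) = (-30 - 22) + 1705 = -52 + 1705 = 1653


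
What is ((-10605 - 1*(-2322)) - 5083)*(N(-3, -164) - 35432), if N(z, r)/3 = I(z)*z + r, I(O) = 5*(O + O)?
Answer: 476551364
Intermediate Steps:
I(O) = 10*O (I(O) = 5*(2*O) = 10*O)
N(z, r) = 3*r + 30*z² (N(z, r) = 3*((10*z)*z + r) = 3*(10*z² + r) = 3*(r + 10*z²) = 3*r + 30*z²)
((-10605 - 1*(-2322)) - 5083)*(N(-3, -164) - 35432) = ((-10605 - 1*(-2322)) - 5083)*((3*(-164) + 30*(-3)²) - 35432) = ((-10605 + 2322) - 5083)*((-492 + 30*9) - 35432) = (-8283 - 5083)*((-492 + 270) - 35432) = -13366*(-222 - 35432) = -13366*(-35654) = 476551364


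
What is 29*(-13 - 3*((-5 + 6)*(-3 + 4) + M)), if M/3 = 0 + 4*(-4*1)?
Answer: 3712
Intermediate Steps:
M = -48 (M = 3*(0 + 4*(-4*1)) = 3*(0 + 4*(-4)) = 3*(0 - 16) = 3*(-16) = -48)
29*(-13 - 3*((-5 + 6)*(-3 + 4) + M)) = 29*(-13 - 3*((-5 + 6)*(-3 + 4) - 48)) = 29*(-13 - 3*(1*1 - 48)) = 29*(-13 - 3*(1 - 48)) = 29*(-13 - 3*(-47)) = 29*(-13 + 141) = 29*128 = 3712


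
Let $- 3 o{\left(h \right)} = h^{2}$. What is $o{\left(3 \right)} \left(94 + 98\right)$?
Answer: $-576$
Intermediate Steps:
$o{\left(h \right)} = - \frac{h^{2}}{3}$
$o{\left(3 \right)} \left(94 + 98\right) = - \frac{3^{2}}{3} \left(94 + 98\right) = \left(- \frac{1}{3}\right) 9 \cdot 192 = \left(-3\right) 192 = -576$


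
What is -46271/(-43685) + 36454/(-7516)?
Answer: -622360077/164168230 ≈ -3.7910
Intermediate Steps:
-46271/(-43685) + 36454/(-7516) = -46271*(-1/43685) + 36454*(-1/7516) = 46271/43685 - 18227/3758 = -622360077/164168230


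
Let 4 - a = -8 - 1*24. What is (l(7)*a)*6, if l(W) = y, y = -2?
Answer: -432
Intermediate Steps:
a = 36 (a = 4 - (-8 - 1*24) = 4 - (-8 - 24) = 4 - 1*(-32) = 4 + 32 = 36)
l(W) = -2
(l(7)*a)*6 = -2*36*6 = -72*6 = -432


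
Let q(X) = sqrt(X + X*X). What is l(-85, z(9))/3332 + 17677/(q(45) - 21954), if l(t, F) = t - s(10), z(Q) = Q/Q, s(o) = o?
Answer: -223145523871/267657364212 - 17677*sqrt(230)/160658682 ≈ -0.83537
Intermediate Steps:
z(Q) = 1
l(t, F) = -10 + t (l(t, F) = t - 1*10 = t - 10 = -10 + t)
q(X) = sqrt(X + X**2)
l(-85, z(9))/3332 + 17677/(q(45) - 21954) = (-10 - 85)/3332 + 17677/(sqrt(45*(1 + 45)) - 21954) = -95*1/3332 + 17677/(sqrt(45*46) - 21954) = -95/3332 + 17677/(sqrt(2070) - 21954) = -95/3332 + 17677/(3*sqrt(230) - 21954) = -95/3332 + 17677/(-21954 + 3*sqrt(230))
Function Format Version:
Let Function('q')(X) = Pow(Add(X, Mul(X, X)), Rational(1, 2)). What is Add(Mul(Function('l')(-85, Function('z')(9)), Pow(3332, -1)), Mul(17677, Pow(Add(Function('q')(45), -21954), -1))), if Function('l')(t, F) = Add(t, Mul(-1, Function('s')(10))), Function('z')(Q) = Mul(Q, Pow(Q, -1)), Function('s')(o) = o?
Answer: Add(Rational(-223145523871, 267657364212), Mul(Rational(-17677, 160658682), Pow(230, Rational(1, 2)))) ≈ -0.83537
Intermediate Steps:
Function('z')(Q) = 1
Function('l')(t, F) = Add(-10, t) (Function('l')(t, F) = Add(t, Mul(-1, 10)) = Add(t, -10) = Add(-10, t))
Function('q')(X) = Pow(Add(X, Pow(X, 2)), Rational(1, 2))
Add(Mul(Function('l')(-85, Function('z')(9)), Pow(3332, -1)), Mul(17677, Pow(Add(Function('q')(45), -21954), -1))) = Add(Mul(Add(-10, -85), Pow(3332, -1)), Mul(17677, Pow(Add(Pow(Mul(45, Add(1, 45)), Rational(1, 2)), -21954), -1))) = Add(Mul(-95, Rational(1, 3332)), Mul(17677, Pow(Add(Pow(Mul(45, 46), Rational(1, 2)), -21954), -1))) = Add(Rational(-95, 3332), Mul(17677, Pow(Add(Pow(2070, Rational(1, 2)), -21954), -1))) = Add(Rational(-95, 3332), Mul(17677, Pow(Add(Mul(3, Pow(230, Rational(1, 2))), -21954), -1))) = Add(Rational(-95, 3332), Mul(17677, Pow(Add(-21954, Mul(3, Pow(230, Rational(1, 2)))), -1)))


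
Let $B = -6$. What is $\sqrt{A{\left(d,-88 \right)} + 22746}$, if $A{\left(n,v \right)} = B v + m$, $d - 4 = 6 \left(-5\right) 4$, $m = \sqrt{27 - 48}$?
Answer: $\sqrt{23274 + i \sqrt{21}} \approx 152.56 + 0.015 i$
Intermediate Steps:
$m = i \sqrt{21}$ ($m = \sqrt{-21} = i \sqrt{21} \approx 4.5826 i$)
$d = -116$ ($d = 4 + 6 \left(-5\right) 4 = 4 - 120 = -116$)
$A{\left(n,v \right)} = - 6 v + i \sqrt{21}$
$\sqrt{A{\left(d,-88 \right)} + 22746} = \sqrt{\left(\left(-6\right) \left(-88\right) + i \sqrt{21}\right) + 22746} = \sqrt{\left(528 + i \sqrt{21}\right) + 22746} = \sqrt{23274 + i \sqrt{21}}$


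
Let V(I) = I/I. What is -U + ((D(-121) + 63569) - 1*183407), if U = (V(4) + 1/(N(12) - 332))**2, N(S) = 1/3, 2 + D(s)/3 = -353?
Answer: -119697976639/990025 ≈ -1.2090e+5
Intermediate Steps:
D(s) = -1065 (D(s) = -6 + 3*(-353) = -6 - 1059 = -1065)
N(S) = 1/3
V(I) = 1
U = 984064/990025 (U = (1 + 1/(1/3 - 332))**2 = (1 + 1/(-995/3))**2 = (1 - 3/995)**2 = (992/995)**2 = 984064/990025 ≈ 0.99398)
-U + ((D(-121) + 63569) - 1*183407) = -1*984064/990025 + ((-1065 + 63569) - 1*183407) = -984064/990025 + (62504 - 183407) = -984064/990025 - 120903 = -119697976639/990025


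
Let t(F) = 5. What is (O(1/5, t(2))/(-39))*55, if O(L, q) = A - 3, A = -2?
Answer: 275/39 ≈ 7.0513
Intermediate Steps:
O(L, q) = -5 (O(L, q) = -2 - 3 = -5)
(O(1/5, t(2))/(-39))*55 = -5/(-39)*55 = -5*(-1/39)*55 = (5/39)*55 = 275/39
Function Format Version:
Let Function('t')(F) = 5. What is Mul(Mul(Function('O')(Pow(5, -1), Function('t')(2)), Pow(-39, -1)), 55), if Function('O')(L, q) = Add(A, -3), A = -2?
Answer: Rational(275, 39) ≈ 7.0513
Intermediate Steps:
Function('O')(L, q) = -5 (Function('O')(L, q) = Add(-2, -3) = -5)
Mul(Mul(Function('O')(Pow(5, -1), Function('t')(2)), Pow(-39, -1)), 55) = Mul(Mul(-5, Pow(-39, -1)), 55) = Mul(Mul(-5, Rational(-1, 39)), 55) = Mul(Rational(5, 39), 55) = Rational(275, 39)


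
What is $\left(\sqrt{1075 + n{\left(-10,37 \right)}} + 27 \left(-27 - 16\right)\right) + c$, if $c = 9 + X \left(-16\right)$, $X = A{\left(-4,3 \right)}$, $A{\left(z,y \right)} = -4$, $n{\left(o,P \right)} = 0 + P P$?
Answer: $-1088 + 2 \sqrt{611} \approx -1038.6$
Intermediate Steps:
$n{\left(o,P \right)} = P^{2}$ ($n{\left(o,P \right)} = 0 + P^{2} = P^{2}$)
$X = -4$
$c = 73$ ($c = 9 - -64 = 9 + 64 = 73$)
$\left(\sqrt{1075 + n{\left(-10,37 \right)}} + 27 \left(-27 - 16\right)\right) + c = \left(\sqrt{1075 + 37^{2}} + 27 \left(-27 - 16\right)\right) + 73 = \left(\sqrt{1075 + 1369} + 27 \left(-43\right)\right) + 73 = \left(\sqrt{2444} - 1161\right) + 73 = \left(2 \sqrt{611} - 1161\right) + 73 = \left(-1161 + 2 \sqrt{611}\right) + 73 = -1088 + 2 \sqrt{611}$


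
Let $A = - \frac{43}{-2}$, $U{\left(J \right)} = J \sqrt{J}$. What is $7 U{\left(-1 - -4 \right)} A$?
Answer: $\frac{903 \sqrt{3}}{2} \approx 782.02$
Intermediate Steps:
$U{\left(J \right)} = J^{\frac{3}{2}}$
$A = \frac{43}{2}$ ($A = \left(-43\right) \left(- \frac{1}{2}\right) = \frac{43}{2} \approx 21.5$)
$7 U{\left(-1 - -4 \right)} A = 7 \left(-1 - -4\right)^{\frac{3}{2}} \cdot \frac{43}{2} = 7 \left(-1 + 4\right)^{\frac{3}{2}} \cdot \frac{43}{2} = 7 \cdot 3^{\frac{3}{2}} \cdot \frac{43}{2} = 7 \cdot 3 \sqrt{3} \cdot \frac{43}{2} = 21 \sqrt{3} \cdot \frac{43}{2} = \frac{903 \sqrt{3}}{2}$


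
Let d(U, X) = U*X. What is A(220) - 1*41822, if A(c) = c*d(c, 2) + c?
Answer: 55198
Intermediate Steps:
A(c) = c + 2*c² (A(c) = c*(c*2) + c = c*(2*c) + c = 2*c² + c = c + 2*c²)
A(220) - 1*41822 = 220*(1 + 2*220) - 1*41822 = 220*(1 + 440) - 41822 = 220*441 - 41822 = 97020 - 41822 = 55198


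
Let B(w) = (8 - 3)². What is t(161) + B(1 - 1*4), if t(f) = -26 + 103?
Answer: 102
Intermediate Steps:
B(w) = 25 (B(w) = 5² = 25)
t(f) = 77
t(161) + B(1 - 1*4) = 77 + 25 = 102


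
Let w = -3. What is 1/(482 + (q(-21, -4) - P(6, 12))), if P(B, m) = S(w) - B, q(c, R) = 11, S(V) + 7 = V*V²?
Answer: 1/533 ≈ 0.0018762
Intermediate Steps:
S(V) = -7 + V³ (S(V) = -7 + V*V² = -7 + V³)
P(B, m) = -34 - B (P(B, m) = (-7 + (-3)³) - B = (-7 - 27) - B = -34 - B)
1/(482 + (q(-21, -4) - P(6, 12))) = 1/(482 + (11 - (-34 - 1*6))) = 1/(482 + (11 - (-34 - 6))) = 1/(482 + (11 - 1*(-40))) = 1/(482 + (11 + 40)) = 1/(482 + 51) = 1/533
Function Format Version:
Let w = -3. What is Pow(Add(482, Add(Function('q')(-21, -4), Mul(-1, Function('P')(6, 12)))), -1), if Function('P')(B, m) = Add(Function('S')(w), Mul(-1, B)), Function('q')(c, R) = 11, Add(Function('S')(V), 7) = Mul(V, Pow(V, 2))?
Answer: Rational(1, 533) ≈ 0.0018762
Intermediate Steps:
Function('S')(V) = Add(-7, Pow(V, 3)) (Function('S')(V) = Add(-7, Mul(V, Pow(V, 2))) = Add(-7, Pow(V, 3)))
Function('P')(B, m) = Add(-34, Mul(-1, B)) (Function('P')(B, m) = Add(Add(-7, Pow(-3, 3)), Mul(-1, B)) = Add(Add(-7, -27), Mul(-1, B)) = Add(-34, Mul(-1, B)))
Pow(Add(482, Add(Function('q')(-21, -4), Mul(-1, Function('P')(6, 12)))), -1) = Pow(Add(482, Add(11, Mul(-1, Add(-34, Mul(-1, 6))))), -1) = Pow(Add(482, Add(11, Mul(-1, Add(-34, -6)))), -1) = Pow(Add(482, Add(11, Mul(-1, -40))), -1) = Pow(Add(482, Add(11, 40)), -1) = Pow(Add(482, 51), -1) = Pow(533, -1) = Rational(1, 533)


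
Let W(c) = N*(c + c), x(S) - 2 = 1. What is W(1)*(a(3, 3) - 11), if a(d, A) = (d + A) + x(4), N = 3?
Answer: -12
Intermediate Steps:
x(S) = 3 (x(S) = 2 + 1 = 3)
a(d, A) = 3 + A + d (a(d, A) = (d + A) + 3 = (A + d) + 3 = 3 + A + d)
W(c) = 6*c (W(c) = 3*(c + c) = 3*(2*c) = 6*c)
W(1)*(a(3, 3) - 11) = (6*1)*((3 + 3 + 3) - 11) = 6*(9 - 11) = 6*(-2) = -12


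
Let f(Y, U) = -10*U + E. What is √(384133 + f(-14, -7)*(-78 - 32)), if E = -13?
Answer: √377863 ≈ 614.71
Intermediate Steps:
f(Y, U) = -13 - 10*U (f(Y, U) = -10*U - 13 = -13 - 10*U)
√(384133 + f(-14, -7)*(-78 - 32)) = √(384133 + (-13 - 10*(-7))*(-78 - 32)) = √(384133 + (-13 + 70)*(-110)) = √(384133 + 57*(-110)) = √(384133 - 6270) = √377863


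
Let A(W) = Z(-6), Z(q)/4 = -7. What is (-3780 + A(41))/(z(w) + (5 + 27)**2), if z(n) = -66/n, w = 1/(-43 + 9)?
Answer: -952/817 ≈ -1.1652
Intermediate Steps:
w = -1/34 (w = 1/(-34) = -1/34 ≈ -0.029412)
Z(q) = -28 (Z(q) = 4*(-7) = -28)
A(W) = -28
(-3780 + A(41))/(z(w) + (5 + 27)**2) = (-3780 - 28)/(-66/(-1/34) + (5 + 27)**2) = -3808/(-66*(-34) + 32**2) = -3808/(2244 + 1024) = -3808/3268 = -3808*1/3268 = -952/817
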